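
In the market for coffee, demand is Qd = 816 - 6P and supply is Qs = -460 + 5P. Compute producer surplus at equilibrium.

Equilibrium: 816 - 6P = -460 + 5P gives P* = 116, Q* = 120.
Supply starts at P = 92 (where Qs = 0).
PS = ½(116 − 92)(120) = 1440.

Producer surplus = 1440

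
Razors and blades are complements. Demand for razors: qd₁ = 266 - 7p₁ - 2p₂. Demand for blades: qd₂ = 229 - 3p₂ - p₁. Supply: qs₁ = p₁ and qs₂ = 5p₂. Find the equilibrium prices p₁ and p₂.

Market 1: 266 - 7p₁ - 2p₂ = p₁ → 8p₁ + 2p₂ = 266.
Market 2: 8p₂ + p₁ = 229.
Eliminating p₂: 8×(1) − 2×(2) gives 62p₁ = 1670, so p₁ = 835/31.
Back-substitute into (2): p₂ = (229 − 1×835/31) / 8 = 783/31.

p₁ = 835/31, p₂ = 783/31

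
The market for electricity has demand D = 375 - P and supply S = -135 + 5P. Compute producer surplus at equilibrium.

Producer surplus = 8410

Equilibrium: 375 - P = -135 + 5P gives P* = 85, Q* = 290.
Supply starts at P = 27 (where S = 0).
PS = ½(85 − 27)(290) = 8410.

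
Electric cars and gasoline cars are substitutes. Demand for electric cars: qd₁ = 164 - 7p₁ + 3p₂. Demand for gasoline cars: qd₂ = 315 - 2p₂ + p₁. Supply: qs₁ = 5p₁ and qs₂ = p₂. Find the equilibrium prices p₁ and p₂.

Market 1: 164 - 7p₁ + 3p₂ = 5p₁ → 12p₁ - 3p₂ = 164.
Market 2: 3p₂ - p₁ = 315.
Eliminating p₂: 3×(1) + 3×(2) gives 33p₁ = 1437, so p₁ = 479/11.
Back-substitute into (2): p₂ = (315 + 1×479/11) / 3 = 3944/33.

p₁ = 479/11, p₂ = 3944/33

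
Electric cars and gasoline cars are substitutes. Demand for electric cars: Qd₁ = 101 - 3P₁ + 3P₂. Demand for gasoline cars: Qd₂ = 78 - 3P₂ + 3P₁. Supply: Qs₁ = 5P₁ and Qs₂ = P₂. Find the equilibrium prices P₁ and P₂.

P₁ = 638/23, P₂ = 927/23

Market 1: 101 - 3P₁ + 3P₂ = 5P₁ → 8P₁ - 3P₂ = 101.
Market 2: 4P₂ - 3P₁ = 78.
Eliminating P₂: 4×(1) + 3×(2) gives 23P₁ = 638, so P₁ = 638/23.
Back-substitute into (2): P₂ = (78 + 3×638/23) / 4 = 927/23.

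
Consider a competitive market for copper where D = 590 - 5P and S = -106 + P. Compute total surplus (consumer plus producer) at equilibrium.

Equilibrium: 590 - 5P = -106 + P gives P* = 116, Q* = 10.
Demand choke price: P = 118; supply starts at P = 106.
CS = ½(118 − 116)(10) = 10; PS = ½(116 − 106)(10) = 50.

Total surplus = 60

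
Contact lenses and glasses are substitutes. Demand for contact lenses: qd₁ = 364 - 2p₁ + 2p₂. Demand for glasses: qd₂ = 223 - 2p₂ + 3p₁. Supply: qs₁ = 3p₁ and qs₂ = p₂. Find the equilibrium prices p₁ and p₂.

p₁ = 1538/9, p₂ = 2207/9

Market 1: 364 - 2p₁ + 2p₂ = 3p₁ → 5p₁ - 2p₂ = 364.
Market 2: 3p₂ - 3p₁ = 223.
Eliminating p₂: 3×(1) + 2×(2) gives 9p₁ = 1538, so p₁ = 1538/9.
Back-substitute into (2): p₂ = (223 + 3×1538/9) / 3 = 2207/9.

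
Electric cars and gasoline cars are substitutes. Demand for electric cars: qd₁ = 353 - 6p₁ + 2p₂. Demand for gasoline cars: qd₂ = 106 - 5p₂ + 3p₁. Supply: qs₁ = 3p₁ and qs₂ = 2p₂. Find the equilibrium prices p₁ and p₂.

Market 1: 353 - 6p₁ + 2p₂ = 3p₁ → 9p₁ - 2p₂ = 353.
Market 2: 7p₂ - 3p₁ = 106.
Eliminating p₂: 7×(1) + 2×(2) gives 57p₁ = 2683, so p₁ = 2683/57.
Back-substitute into (2): p₂ = (106 + 3×2683/57) / 7 = 671/19.

p₁ = 2683/57, p₂ = 671/19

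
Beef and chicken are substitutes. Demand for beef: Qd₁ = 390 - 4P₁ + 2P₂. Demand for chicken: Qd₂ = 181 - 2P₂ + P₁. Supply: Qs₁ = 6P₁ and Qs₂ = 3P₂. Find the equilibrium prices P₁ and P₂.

Market 1: 390 - 4P₁ + 2P₂ = 6P₁ → 10P₁ - 2P₂ = 390.
Market 2: 5P₂ - P₁ = 181.
Eliminating P₂: 5×(1) + 2×(2) gives 48P₁ = 2312, so P₁ = 289/6.
Back-substitute into (2): P₂ = (181 + 1×289/6) / 5 = 275/6.

P₁ = 289/6, P₂ = 275/6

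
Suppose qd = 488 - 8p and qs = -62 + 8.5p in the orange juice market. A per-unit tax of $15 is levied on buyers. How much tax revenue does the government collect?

Tax revenue = 26320/11

Pre-tax equilibrium: p* = 100/3, q* = 664/3.
Tax on buyers shifts demand to qd = 488 − 8(p + 15) = 368 - 8p.
368 - 8p = -62 + 8.5p gives seller price ps = 860/33; buyers pay pb = 860/33 + 15 = 1355/33.
New quantity: q = 488 − 8(1355/33) = 5264/33.
Revenue = 15 × 5264/33 = 26320/11.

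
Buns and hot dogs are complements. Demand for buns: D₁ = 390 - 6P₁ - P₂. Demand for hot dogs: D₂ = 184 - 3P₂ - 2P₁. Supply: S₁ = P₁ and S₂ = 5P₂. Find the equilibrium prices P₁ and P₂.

Market 1: 390 - 6P₁ - P₂ = P₁ → 7P₁ + P₂ = 390.
Market 2: 8P₂ + 2P₁ = 184.
Eliminating P₂: 8×(1) − 1×(2) gives 54P₁ = 2936, so P₁ = 1468/27.
Back-substitute into (2): P₂ = (184 − 2×1468/27) / 8 = 254/27.

P₁ = 1468/27, P₂ = 254/27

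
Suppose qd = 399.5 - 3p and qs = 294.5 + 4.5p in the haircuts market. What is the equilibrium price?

Set qd = qs: 399.5 - 3p = 294.5 + 4.5p.
105 = 7.5p, so p* = 14.
q* = 399.5 − 3(14) = 357.5.

p* = 14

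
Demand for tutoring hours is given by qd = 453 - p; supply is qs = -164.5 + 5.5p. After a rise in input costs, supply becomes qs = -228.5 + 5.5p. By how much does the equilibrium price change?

Δp = 128/13

Original equilibrium: p* = 95, q* = 358.
New equilibrium: 453 - p = -228.5 + 5.5p, so 681.5 = 6.5p and p' = 1363/13; q' = 453 − 1(1363/13) = 4526/13.
Change in price: 1363/13 − 95 = 128/13.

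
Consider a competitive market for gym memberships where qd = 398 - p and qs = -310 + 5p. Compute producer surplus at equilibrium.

Equilibrium: 398 - p = -310 + 5p gives p* = 118, q* = 280.
Supply starts at p = 62 (where qs = 0).
PS = ½(118 − 62)(280) = 7840.

Producer surplus = 7840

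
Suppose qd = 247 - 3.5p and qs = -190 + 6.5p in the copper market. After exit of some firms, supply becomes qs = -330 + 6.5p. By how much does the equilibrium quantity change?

Original equilibrium: p* = 43.7, q* = 94.05.
New equilibrium: 247 - 3.5p = -330 + 6.5p, so 577 = 10p and p' = 57.7; q' = 247 − 3.5(57.7) = 45.05.
Change in quantity: 45.05 − 94.05 = -49.

Δq = -49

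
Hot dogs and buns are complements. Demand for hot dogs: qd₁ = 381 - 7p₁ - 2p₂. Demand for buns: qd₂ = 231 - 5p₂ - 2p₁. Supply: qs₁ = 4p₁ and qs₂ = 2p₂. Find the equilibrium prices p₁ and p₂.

p₁ = 2205/73, p₂ = 1779/73

Market 1: 381 - 7p₁ - 2p₂ = 4p₁ → 11p₁ + 2p₂ = 381.
Market 2: 7p₂ + 2p₁ = 231.
Eliminating p₂: 7×(1) − 2×(2) gives 73p₁ = 2205, so p₁ = 2205/73.
Back-substitute into (2): p₂ = (231 − 2×2205/73) / 7 = 1779/73.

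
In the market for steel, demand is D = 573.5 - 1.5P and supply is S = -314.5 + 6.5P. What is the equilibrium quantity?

Q* = 407

Set D = S: 573.5 - 1.5P = -314.5 + 6.5P.
888 = 8P, so P* = 111.
Q* = 573.5 − 1.5(111) = 407.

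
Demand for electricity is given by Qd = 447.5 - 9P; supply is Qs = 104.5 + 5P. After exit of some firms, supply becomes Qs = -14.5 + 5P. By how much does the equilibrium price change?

ΔP = 8.5

Original equilibrium: P* = 24.5, Q* = 227.
New equilibrium: 447.5 - 9P = -14.5 + 5P, so 462 = 14P and P' = 33; Q' = 447.5 − 9(33) = 150.5.
Change in price: 33 − 24.5 = 8.5.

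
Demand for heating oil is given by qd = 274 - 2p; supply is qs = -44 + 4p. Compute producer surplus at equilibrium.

Equilibrium: 274 - 2p = -44 + 4p gives p* = 53, q* = 168.
Supply starts at p = 11 (where qs = 0).
PS = ½(53 − 11)(168) = 3528.

Producer surplus = 3528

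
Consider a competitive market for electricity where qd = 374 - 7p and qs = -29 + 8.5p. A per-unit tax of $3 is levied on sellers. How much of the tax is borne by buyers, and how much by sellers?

Pre-tax equilibrium: p* = 26, q* = 192.
Tax on sellers shifts supply to qs = -29 + 8.5(p − 3) = -54.5 + 8.5p.
374 - 7p = -54.5 + 8.5p gives buyer price pb = 857/31; sellers receive ps = 857/31 − 3 = 764/31.
New quantity: q = 374 − 7(857/31) = 5595/31.
Buyer burden = 857/31 − 26 = 51/31; seller burden = 26 − 764/31 = 42/31.

Buyers bear 51/31, sellers bear 42/31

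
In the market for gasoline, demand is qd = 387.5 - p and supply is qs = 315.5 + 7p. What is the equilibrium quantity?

Set qd = qs: 387.5 - p = 315.5 + 7p.
72 = 8p, so p* = 9.
q* = 387.5 − 1(9) = 378.5.

q* = 378.5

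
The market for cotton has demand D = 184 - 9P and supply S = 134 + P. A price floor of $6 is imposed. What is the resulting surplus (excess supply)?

Surplus = 10

Equilibrium price would be P* = 5, so the floor at 6 binds.
At P = 6: D = 130, S = 140.
Surplus = 140 − 130 = 10.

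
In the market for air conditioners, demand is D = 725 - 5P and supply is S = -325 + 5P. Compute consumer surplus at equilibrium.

Consumer surplus = 4000

Equilibrium: 725 - 5P = -325 + 5P gives P* = 105, Q* = 200.
Demand choke price (D = 0): P = 145.
CS = ½(145 − 105)(200) = 4000.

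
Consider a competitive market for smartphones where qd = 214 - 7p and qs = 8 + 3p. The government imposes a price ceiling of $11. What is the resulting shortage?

Shortage = 96

Equilibrium price would be p* = 20.6, so the ceiling at 11 binds.
At p = 11: qd = 214 − 7(11) = 137, qs = 8 + 3(11) = 41.
Shortage = 137 − 41 = 96.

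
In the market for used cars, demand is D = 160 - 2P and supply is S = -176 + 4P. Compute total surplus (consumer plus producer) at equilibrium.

Equilibrium: 160 - 2P = -176 + 4P gives P* = 56, Q* = 48.
Demand choke price: P = 80; supply starts at P = 44.
CS = ½(80 − 56)(48) = 576; PS = ½(56 − 44)(48) = 288.

Total surplus = 864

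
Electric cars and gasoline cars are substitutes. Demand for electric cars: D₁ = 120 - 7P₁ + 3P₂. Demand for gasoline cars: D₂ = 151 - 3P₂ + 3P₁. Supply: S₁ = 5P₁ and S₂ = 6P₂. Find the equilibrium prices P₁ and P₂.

P₁ = 511/33, P₂ = 724/33

Market 1: 120 - 7P₁ + 3P₂ = 5P₁ → 12P₁ - 3P₂ = 120.
Market 2: 9P₂ - 3P₁ = 151.
Eliminating P₂: 9×(1) + 3×(2) gives 99P₁ = 1533, so P₁ = 511/33.
Back-substitute into (2): P₂ = (151 + 3×511/33) / 9 = 724/33.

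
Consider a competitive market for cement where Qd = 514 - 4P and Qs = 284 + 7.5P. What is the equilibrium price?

P* = 20

Set Qd = Qs: 514 - 4P = 284 + 7.5P.
230 = 11.5P, so P* = 20.
Q* = 514 − 4(20) = 434.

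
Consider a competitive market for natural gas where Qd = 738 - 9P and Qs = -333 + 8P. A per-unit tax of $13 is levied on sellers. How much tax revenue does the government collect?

Tax revenue = 25623/17

Pre-tax equilibrium: P* = 63, Q* = 171.
Tax on sellers shifts supply to Qs = -333 + 8(P − 13) = -437 + 8P.
738 - 9P = -437 + 8P gives buyer price Pb = 1175/17; sellers receive Ps = 1175/17 − 13 = 954/17.
New quantity: Q = 738 − 9(1175/17) = 1971/17.
Revenue = 13 × 1971/17 = 25623/17.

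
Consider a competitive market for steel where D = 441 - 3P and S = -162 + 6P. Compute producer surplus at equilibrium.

Equilibrium: 441 - 3P = -162 + 6P gives P* = 67, Q* = 240.
Supply starts at P = 27 (where S = 0).
PS = ½(67 − 27)(240) = 4800.

Producer surplus = 4800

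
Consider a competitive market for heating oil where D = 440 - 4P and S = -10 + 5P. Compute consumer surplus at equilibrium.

Consumer surplus = 7200

Equilibrium: 440 - 4P = -10 + 5P gives P* = 50, Q* = 240.
Demand choke price (D = 0): P = 110.
CS = ½(110 − 50)(240) = 7200.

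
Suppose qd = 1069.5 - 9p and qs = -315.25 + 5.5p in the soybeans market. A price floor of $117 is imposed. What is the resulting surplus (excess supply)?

Equilibrium price would be p* = 95.5, so the floor at 117 binds.
At p = 117: qd = 16.5, qs = 328.25.
Surplus = 328.25 − 16.5 = 311.75.

Surplus = 311.75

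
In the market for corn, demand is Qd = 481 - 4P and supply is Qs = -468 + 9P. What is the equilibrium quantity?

Q* = 189

Set Qd = Qs: 481 - 4P = -468 + 9P.
949 = 13P, so P* = 73.
Q* = 481 − 4(73) = 189.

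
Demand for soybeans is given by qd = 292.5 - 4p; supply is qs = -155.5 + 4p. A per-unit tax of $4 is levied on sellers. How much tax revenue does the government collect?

Pre-tax equilibrium: p* = 56, q* = 68.5.
Tax on sellers shifts supply to qs = -155.5 + 4(p − 4) = -171.5 + 4p.
292.5 - 4p = -171.5 + 4p gives buyer price pb = 58; sellers receive ps = 58 − 4 = 54.
New quantity: q = 292.5 − 4(58) = 60.5.
Revenue = 4 × 60.5 = 242.

Tax revenue = 242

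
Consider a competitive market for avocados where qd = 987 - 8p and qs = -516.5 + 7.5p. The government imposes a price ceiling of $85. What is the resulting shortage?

Equilibrium price would be p* = 97, so the ceiling at 85 binds.
At p = 85: qd = 987 − 8(85) = 307, qs = -516.5 + 7.5(85) = 121.
Shortage = 307 − 121 = 186.

Shortage = 186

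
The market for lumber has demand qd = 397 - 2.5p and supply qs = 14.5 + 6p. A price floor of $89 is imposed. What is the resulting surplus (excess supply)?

Surplus = 374

Equilibrium price would be p* = 45, so the floor at 89 binds.
At p = 89: qd = 174.5, qs = 548.5.
Surplus = 548.5 − 174.5 = 374.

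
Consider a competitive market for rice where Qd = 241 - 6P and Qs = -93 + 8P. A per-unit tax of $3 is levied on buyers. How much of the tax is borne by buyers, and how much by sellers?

Pre-tax equilibrium: P* = 167/7, Q* = 685/7.
Tax on buyers shifts demand to Qd = 241 − 6(P + 3) = 223 - 6P.
223 - 6P = -93 + 8P gives seller price Ps = 158/7; buyers pay Pb = 158/7 + 3 = 179/7.
New quantity: Q = 241 − 6(179/7) = 613/7.
Buyer burden = 179/7 − 167/7 = 12/7; seller burden = 167/7 − 158/7 = 9/7.

Buyers bear 12/7, sellers bear 9/7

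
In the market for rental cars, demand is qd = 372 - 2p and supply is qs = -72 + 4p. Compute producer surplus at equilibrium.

Equilibrium: 372 - 2p = -72 + 4p gives p* = 74, q* = 224.
Supply starts at p = 18 (where qs = 0).
PS = ½(74 − 18)(224) = 6272.

Producer surplus = 6272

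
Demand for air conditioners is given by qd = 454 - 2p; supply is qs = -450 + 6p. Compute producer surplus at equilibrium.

Producer surplus = 4332

Equilibrium: 454 - 2p = -450 + 6p gives p* = 113, q* = 228.
Supply starts at p = 75 (where qs = 0).
PS = ½(113 − 75)(228) = 4332.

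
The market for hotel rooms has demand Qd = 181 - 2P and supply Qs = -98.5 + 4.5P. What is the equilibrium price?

P* = 43

Set Qd = Qs: 181 - 2P = -98.5 + 4.5P.
279.5 = 6.5P, so P* = 43.
Q* = 181 − 2(43) = 95.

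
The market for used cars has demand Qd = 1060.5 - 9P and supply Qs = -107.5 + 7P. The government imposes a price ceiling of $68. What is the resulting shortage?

Shortage = 80

Equilibrium price would be P* = 73, so the ceiling at 68 binds.
At P = 68: Qd = 1060.5 − 9(68) = 448.5, Qs = -107.5 + 7(68) = 368.5.
Shortage = 448.5 − 368.5 = 80.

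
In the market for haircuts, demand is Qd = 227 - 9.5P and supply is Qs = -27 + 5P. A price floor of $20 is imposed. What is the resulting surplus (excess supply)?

Equilibrium price would be P* = 508/29, so the floor at 20 binds.
At P = 20: Qd = 37, Qs = 73.
Surplus = 73 − 37 = 36.

Surplus = 36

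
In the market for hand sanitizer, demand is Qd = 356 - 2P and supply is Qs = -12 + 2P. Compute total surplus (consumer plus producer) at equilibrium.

Total surplus = 14792

Equilibrium: 356 - 2P = -12 + 2P gives P* = 92, Q* = 172.
Demand choke price: P = 178; supply starts at P = 6.
CS = ½(178 − 92)(172) = 7396; PS = ½(92 − 6)(172) = 7396.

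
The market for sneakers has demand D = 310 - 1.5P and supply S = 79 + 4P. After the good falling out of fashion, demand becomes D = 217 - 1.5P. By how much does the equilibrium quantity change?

ΔQ = -744/11

Original equilibrium: P* = 42, Q* = 247.
New equilibrium: 217 - 1.5P = 79 + 4P, so 138 = 5.5P and P' = 276/11; Q' = 217 − 1.5(276/11) = 1973/11.
Change in quantity: 1973/11 − 247 = -744/11.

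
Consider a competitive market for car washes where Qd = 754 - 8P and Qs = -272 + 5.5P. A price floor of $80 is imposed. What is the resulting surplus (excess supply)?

Equilibrium price would be P* = 76, so the floor at 80 binds.
At P = 80: Qd = 114, Qs = 168.
Surplus = 168 − 114 = 54.

Surplus = 54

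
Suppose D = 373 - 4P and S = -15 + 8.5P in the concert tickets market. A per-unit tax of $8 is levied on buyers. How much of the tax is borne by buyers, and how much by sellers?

Buyers bear $5.44, sellers bear $2.56

Pre-tax equilibrium: P* = 31.04, Q* = 248.84.
Tax on buyers shifts demand to D = 373 − 4(P + 8) = 341 - 4P.
341 - 4P = -15 + 8.5P gives seller price Ps = 28.48; buyers pay Pb = 28.48 + 8 = 36.48.
New quantity: Q = 373 − 4(36.48) = 227.08.
Buyer burden = 36.48 − 31.04 = 5.44; seller burden = 31.04 − 28.48 = 2.56.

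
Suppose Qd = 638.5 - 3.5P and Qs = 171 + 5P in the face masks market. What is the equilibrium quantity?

Q* = 446

Set Qd = Qs: 638.5 - 3.5P = 171 + 5P.
467.5 = 8.5P, so P* = 55.
Q* = 638.5 − 3.5(55) = 446.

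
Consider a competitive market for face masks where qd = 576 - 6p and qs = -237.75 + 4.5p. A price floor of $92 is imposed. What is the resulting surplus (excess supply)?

Surplus = 152.25

Equilibrium price would be p* = 77.5, so the floor at 92 binds.
At p = 92: qd = 24, qs = 176.25.
Surplus = 176.25 − 24 = 152.25.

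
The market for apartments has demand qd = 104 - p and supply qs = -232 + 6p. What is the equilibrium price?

Set qd = qs: 104 - p = -232 + 6p.
336 = 7p, so p* = 48.
q* = 104 − 1(48) = 56.

p* = 48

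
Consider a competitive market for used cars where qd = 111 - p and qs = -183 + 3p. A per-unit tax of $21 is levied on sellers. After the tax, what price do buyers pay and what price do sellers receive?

Pre-tax equilibrium: p* = 73.5, q* = 37.5.
Tax on sellers shifts supply to qs = -183 + 3(p − 21) = -246 + 3p.
111 - p = -246 + 3p gives buyer price pb = 89.25; sellers receive ps = 89.25 − 21 = 68.25.
New quantity: q = 111 − 1(89.25) = 21.75.

Buyers pay $89.25, sellers receive $68.25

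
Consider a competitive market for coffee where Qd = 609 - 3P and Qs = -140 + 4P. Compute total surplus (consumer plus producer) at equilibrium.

Total surplus = 24192

Equilibrium: 609 - 3P = -140 + 4P gives P* = 107, Q* = 288.
Demand choke price: P = 203; supply starts at P = 35.
CS = ½(203 − 107)(288) = 13824; PS = ½(107 − 35)(288) = 10368.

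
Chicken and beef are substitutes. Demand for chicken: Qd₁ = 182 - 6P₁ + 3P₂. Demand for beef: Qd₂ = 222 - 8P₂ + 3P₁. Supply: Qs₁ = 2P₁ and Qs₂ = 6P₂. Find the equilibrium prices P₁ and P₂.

Market 1: 182 - 6P₁ + 3P₂ = 2P₁ → 8P₁ - 3P₂ = 182.
Market 2: 14P₂ - 3P₁ = 222.
Eliminating P₂: 14×(1) + 3×(2) gives 103P₁ = 3214, so P₁ = 3214/103.
Back-substitute into (2): P₂ = (222 + 3×3214/103) / 14 = 2322/103.

P₁ = 3214/103, P₂ = 2322/103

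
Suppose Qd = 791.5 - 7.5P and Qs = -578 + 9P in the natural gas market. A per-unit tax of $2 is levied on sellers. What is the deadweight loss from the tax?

Pre-tax equilibrium: P* = 83, Q* = 169.
Tax on sellers shifts supply to Qs = -578 + 9(P − 2) = -596 + 9P.
791.5 - 7.5P = -596 + 9P gives buyer price Pb = 925/11; sellers receive Ps = 925/11 − 2 = 903/11.
New quantity: Q = 791.5 − 7.5(925/11) = 1769/11.
DWL = ½ × 2 × (169 − 1769/11) = 90/11.

Deadweight loss = 90/11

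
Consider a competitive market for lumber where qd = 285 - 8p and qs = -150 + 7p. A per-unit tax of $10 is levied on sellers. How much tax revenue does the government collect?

Pre-tax equilibrium: p* = 29, q* = 53.
Tax on sellers shifts supply to qs = -150 + 7(p − 10) = -220 + 7p.
285 - 8p = -220 + 7p gives buyer price pb = 101/3; sellers receive ps = 101/3 − 10 = 71/3.
New quantity: q = 285 − 8(101/3) = 47/3.
Revenue = 10 × 47/3 = 470/3.

Tax revenue = 470/3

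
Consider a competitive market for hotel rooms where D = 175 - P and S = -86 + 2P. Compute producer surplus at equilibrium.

Equilibrium: 175 - P = -86 + 2P gives P* = 87, Q* = 88.
Supply starts at P = 43 (where S = 0).
PS = ½(87 − 43)(88) = 1936.

Producer surplus = 1936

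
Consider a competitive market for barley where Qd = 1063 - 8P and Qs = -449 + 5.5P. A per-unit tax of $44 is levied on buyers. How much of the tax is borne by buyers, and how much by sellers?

Buyers bear 484/27, sellers bear 704/27

Pre-tax equilibrium: P* = 112, Q* = 167.
Tax on buyers shifts demand to Qd = 1063 − 8(P + 44) = 711 - 8P.
711 - 8P = -449 + 5.5P gives seller price Ps = 2320/27; buyers pay Pb = 2320/27 + 44 = 3508/27.
New quantity: Q = 1063 − 8(3508/27) = 637/27.
Buyer burden = 3508/27 − 112 = 484/27; seller burden = 112 − 2320/27 = 704/27.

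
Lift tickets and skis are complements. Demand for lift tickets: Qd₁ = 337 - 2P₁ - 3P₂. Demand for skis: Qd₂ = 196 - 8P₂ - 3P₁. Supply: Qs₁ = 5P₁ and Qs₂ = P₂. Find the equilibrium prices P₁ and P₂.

Market 1: 337 - 2P₁ - 3P₂ = 5P₁ → 7P₁ + 3P₂ = 337.
Market 2: 9P₂ + 3P₁ = 196.
Eliminating P₂: 9×(1) − 3×(2) gives 54P₁ = 2445, so P₁ = 815/18.
Back-substitute into (2): P₂ = (196 − 3×815/18) / 9 = 361/54.

P₁ = 815/18, P₂ = 361/54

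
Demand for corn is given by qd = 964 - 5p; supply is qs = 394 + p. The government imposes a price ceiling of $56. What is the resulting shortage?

Shortage = 234

Equilibrium price would be p* = 95, so the ceiling at 56 binds.
At p = 56: qd = 964 − 5(56) = 684, qs = 394 + 1(56) = 450.
Shortage = 684 − 450 = 234.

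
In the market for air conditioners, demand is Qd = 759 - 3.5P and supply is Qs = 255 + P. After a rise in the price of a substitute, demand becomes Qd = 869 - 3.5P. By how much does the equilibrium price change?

ΔP = 220/9

Original equilibrium: P* = 112, Q* = 367.
New equilibrium: 869 - 3.5P = 255 + P, so 614 = 4.5P and P' = 1228/9; Q' = 869 − 3.5(1228/9) = 3523/9.
Change in price: 1228/9 − 112 = 220/9.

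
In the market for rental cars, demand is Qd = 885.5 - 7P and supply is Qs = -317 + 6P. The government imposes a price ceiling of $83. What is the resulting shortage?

Shortage = 123.5

Equilibrium price would be P* = 92.5, so the ceiling at 83 binds.
At P = 83: Qd = 885.5 − 7(83) = 304.5, Qs = -317 + 6(83) = 181.
Shortage = 304.5 − 181 = 123.5.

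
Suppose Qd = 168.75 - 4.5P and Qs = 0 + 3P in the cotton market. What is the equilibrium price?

P* = 22.5

Set Qd = Qs: 168.75 - 4.5P = 0 + 3P.
168.75 = 7.5P, so P* = 22.5.
Q* = 168.75 − 4.5(22.5) = 67.5.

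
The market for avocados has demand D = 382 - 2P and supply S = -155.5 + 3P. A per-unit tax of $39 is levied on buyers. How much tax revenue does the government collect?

Tax revenue = 4687.8

Pre-tax equilibrium: P* = 107.5, Q* = 167.
Tax on buyers shifts demand to D = 382 − 2(P + 39) = 304 - 2P.
304 - 2P = -155.5 + 3P gives seller price Ps = 91.9; buyers pay Pb = 91.9 + 39 = 130.9.
New quantity: Q = 382 − 2(130.9) = 120.2.
Revenue = 39 × 120.2 = 4687.8.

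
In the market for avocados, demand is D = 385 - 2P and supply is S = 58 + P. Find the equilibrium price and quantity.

Set D = S: 385 - 2P = 58 + P.
327 = 3P, so P* = 109.
Q* = 385 − 2(109) = 167.

P* = 109, Q* = 167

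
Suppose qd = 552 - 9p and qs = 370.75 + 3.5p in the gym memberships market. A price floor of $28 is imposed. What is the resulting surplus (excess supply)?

Surplus = 168.75

Equilibrium price would be p* = 14.5, so the floor at 28 binds.
At p = 28: qd = 300, qs = 468.75.
Surplus = 468.75 − 300 = 168.75.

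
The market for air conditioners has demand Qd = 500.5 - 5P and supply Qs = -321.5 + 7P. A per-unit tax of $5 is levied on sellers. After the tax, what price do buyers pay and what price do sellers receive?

Pre-tax equilibrium: P* = 68.5, Q* = 158.
Tax on sellers shifts supply to Qs = -321.5 + 7(P − 5) = -356.5 + 7P.
500.5 - 5P = -356.5 + 7P gives buyer price Pb = 857/12; sellers receive Ps = 857/12 − 5 = 797/12.
New quantity: Q = 500.5 − 5(857/12) = 1721/12.

Buyers pay 857/12, sellers receive 797/12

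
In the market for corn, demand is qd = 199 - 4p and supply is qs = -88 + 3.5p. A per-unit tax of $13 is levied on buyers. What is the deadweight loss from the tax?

Pre-tax equilibrium: p* = 574/15, q* = 689/15.
Tax on buyers shifts demand to qd = 199 − 4(p + 13) = 147 - 4p.
147 - 4p = -88 + 3.5p gives seller price ps = 94/3; buyers pay pb = 94/3 + 13 = 133/3.
New quantity: q = 199 − 4(133/3) = 65/3.
DWL = ½ × 13 × (689/15 − 65/3) = 2366/15.

Deadweight loss = 2366/15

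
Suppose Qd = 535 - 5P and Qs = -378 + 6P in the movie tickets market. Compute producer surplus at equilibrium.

Producer surplus = 1200

Equilibrium: 535 - 5P = -378 + 6P gives P* = 83, Q* = 120.
Supply starts at P = 63 (where Qs = 0).
PS = ½(83 − 63)(120) = 1200.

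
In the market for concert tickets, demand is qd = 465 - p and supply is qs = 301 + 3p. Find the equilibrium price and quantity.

p* = 41, q* = 424

Set qd = qs: 465 - p = 301 + 3p.
164 = 4p, so p* = 41.
q* = 465 − 1(41) = 424.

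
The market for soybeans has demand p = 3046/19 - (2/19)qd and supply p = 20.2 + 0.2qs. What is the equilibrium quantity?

q* = 459

Set the two price expressions equal: 3046/19 - (2/19)q = 20.2 + 0.2q.
13311/95 = (29/95)q, so q* = 459.
p* = 3046/19 − (2/19)(459) = 112.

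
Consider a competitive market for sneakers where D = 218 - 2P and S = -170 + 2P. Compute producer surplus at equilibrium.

Producer surplus = 144

Equilibrium: 218 - 2P = -170 + 2P gives P* = 97, Q* = 24.
Supply starts at P = 85 (where S = 0).
PS = ½(97 − 85)(24) = 144.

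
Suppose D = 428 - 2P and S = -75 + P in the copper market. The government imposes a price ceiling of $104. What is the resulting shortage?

Shortage = 191

Equilibrium price would be P* = 503/3, so the ceiling at 104 binds.
At P = 104: D = 428 − 2(104) = 220, S = -75 + 1(104) = 29.
Shortage = 220 − 29 = 191.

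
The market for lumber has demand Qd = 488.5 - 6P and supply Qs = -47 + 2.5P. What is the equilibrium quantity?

Q* = 110.5

Set Qd = Qs: 488.5 - 6P = -47 + 2.5P.
535.5 = 8.5P, so P* = 63.
Q* = 488.5 − 6(63) = 110.5.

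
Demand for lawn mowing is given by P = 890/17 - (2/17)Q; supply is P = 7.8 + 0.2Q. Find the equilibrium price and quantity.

P* = 968/27, Q* = 3787/27

Set the two price expressions equal: 890/17 - (2/17)Q = 7.8 + 0.2Q.
3787/85 = (27/85)Q, so Q* = 3787/27.
P* = 890/17 − (2/17)(3787/27) = 968/27.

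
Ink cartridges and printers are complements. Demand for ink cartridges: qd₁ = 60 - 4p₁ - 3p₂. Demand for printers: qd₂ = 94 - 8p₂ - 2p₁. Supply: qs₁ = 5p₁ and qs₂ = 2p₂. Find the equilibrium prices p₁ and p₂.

p₁ = 53/14, p₂ = 121/14

Market 1: 60 - 4p₁ - 3p₂ = 5p₁ → 9p₁ + 3p₂ = 60.
Market 2: 10p₂ + 2p₁ = 94.
Eliminating p₂: 10×(1) − 3×(2) gives 84p₁ = 318, so p₁ = 53/14.
Back-substitute into (2): p₂ = (94 − 2×53/14) / 10 = 121/14.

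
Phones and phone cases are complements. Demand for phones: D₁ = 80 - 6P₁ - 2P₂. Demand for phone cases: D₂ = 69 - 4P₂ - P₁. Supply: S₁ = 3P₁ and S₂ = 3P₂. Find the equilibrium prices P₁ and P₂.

Market 1: 80 - 6P₁ - 2P₂ = 3P₁ → 9P₁ + 2P₂ = 80.
Market 2: 7P₂ + P₁ = 69.
Eliminating P₂: 7×(1) − 2×(2) gives 61P₁ = 422, so P₁ = 422/61.
Back-substitute into (2): P₂ = (69 − 1×422/61) / 7 = 541/61.

P₁ = 422/61, P₂ = 541/61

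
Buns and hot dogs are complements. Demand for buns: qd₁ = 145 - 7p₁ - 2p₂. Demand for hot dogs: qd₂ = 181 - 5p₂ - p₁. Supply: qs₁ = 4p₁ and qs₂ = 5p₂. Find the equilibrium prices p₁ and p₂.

Market 1: 145 - 7p₁ - 2p₂ = 4p₁ → 11p₁ + 2p₂ = 145.
Market 2: 10p₂ + p₁ = 181.
Eliminating p₂: 10×(1) − 2×(2) gives 108p₁ = 1088, so p₁ = 272/27.
Back-substitute into (2): p₂ = (181 − 1×272/27) / 10 = 923/54.

p₁ = 272/27, p₂ = 923/54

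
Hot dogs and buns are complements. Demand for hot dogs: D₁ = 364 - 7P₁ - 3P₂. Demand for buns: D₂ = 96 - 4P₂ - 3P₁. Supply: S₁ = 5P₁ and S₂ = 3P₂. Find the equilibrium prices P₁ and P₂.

P₁ = 452/15, P₂ = 0.8

Market 1: 364 - 7P₁ - 3P₂ = 5P₁ → 12P₁ + 3P₂ = 364.
Market 2: 7P₂ + 3P₁ = 96.
Eliminating P₂: 7×(1) − 3×(2) gives 75P₁ = 2260, so P₁ = 452/15.
Back-substitute into (2): P₂ = (96 − 3×452/15) / 7 = 0.8.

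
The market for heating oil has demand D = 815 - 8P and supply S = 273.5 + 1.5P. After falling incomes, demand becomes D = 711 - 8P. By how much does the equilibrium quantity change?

Original equilibrium: P* = 57, Q* = 359.
New equilibrium: 711 - 8P = 273.5 + 1.5P, so 437.5 = 9.5P and P' = 875/19; Q' = 711 − 8(875/19) = 6509/19.
Change in quantity: 6509/19 − 359 = -312/19.

ΔQ = -312/19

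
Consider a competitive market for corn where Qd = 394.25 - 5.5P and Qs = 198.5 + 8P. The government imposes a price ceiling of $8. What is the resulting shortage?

Shortage = 87.75

Equilibrium price would be P* = 14.5, so the ceiling at 8 binds.
At P = 8: Qd = 394.25 − 5.5(8) = 350.25, Qs = 198.5 + 8(8) = 262.5.
Shortage = 350.25 − 262.5 = 87.75.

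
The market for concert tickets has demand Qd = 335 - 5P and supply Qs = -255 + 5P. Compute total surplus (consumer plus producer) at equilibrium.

Equilibrium: 335 - 5P = -255 + 5P gives P* = 59, Q* = 40.
Demand choke price: P = 67; supply starts at P = 51.
CS = ½(67 − 59)(40) = 160; PS = ½(59 − 51)(40) = 160.

Total surplus = 320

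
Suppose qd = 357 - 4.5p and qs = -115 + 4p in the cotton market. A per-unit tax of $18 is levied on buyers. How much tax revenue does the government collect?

Tax revenue = 1242

Pre-tax equilibrium: p* = 944/17, q* = 1821/17.
Tax on buyers shifts demand to qd = 357 − 4.5(p + 18) = 276 - 4.5p.
276 - 4.5p = -115 + 4p gives seller price ps = 46; buyers pay pb = 46 + 18 = 64.
New quantity: q = 357 − 4.5(64) = 69.
Revenue = 18 × 69 = 1242.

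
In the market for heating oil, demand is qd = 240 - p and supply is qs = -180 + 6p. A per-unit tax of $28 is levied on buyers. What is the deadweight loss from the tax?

Pre-tax equilibrium: p* = 60, q* = 180.
Tax on buyers shifts demand to qd = 240 − 1(p + 28) = 212 - p.
212 - p = -180 + 6p gives seller price ps = 56; buyers pay pb = 56 + 28 = 84.
New quantity: q = 240 − 1(84) = 156.
DWL = ½ × 28 × (180 − 156) = 336.

Deadweight loss = 336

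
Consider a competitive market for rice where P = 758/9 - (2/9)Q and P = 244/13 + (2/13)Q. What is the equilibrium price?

P* = 501/11

Set the two price expressions equal: 758/9 - (2/9)Q = 244/13 + (2/13)Q.
7658/117 = (44/117)Q, so Q* = 3829/22.
P* = 758/9 − (2/9)(3829/22) = 501/11.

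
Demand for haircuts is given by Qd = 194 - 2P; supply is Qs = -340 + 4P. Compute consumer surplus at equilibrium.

Consumer surplus = 64

Equilibrium: 194 - 2P = -340 + 4P gives P* = 89, Q* = 16.
Demand choke price (Qd = 0): P = 97.
CS = ½(97 − 89)(16) = 64.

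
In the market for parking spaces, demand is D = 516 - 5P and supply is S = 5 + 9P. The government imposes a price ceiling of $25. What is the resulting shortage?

Equilibrium price would be P* = 36.5, so the ceiling at 25 binds.
At P = 25: D = 516 − 5(25) = 391, S = 5 + 9(25) = 230.
Shortage = 391 − 230 = 161.

Shortage = 161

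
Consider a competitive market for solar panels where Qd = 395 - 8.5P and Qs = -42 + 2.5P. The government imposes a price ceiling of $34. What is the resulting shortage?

Shortage = 63

Equilibrium price would be P* = 437/11, so the ceiling at 34 binds.
At P = 34: Qd = 395 − 8.5(34) = 106, Qs = -42 + 2.5(34) = 43.
Shortage = 106 − 43 = 63.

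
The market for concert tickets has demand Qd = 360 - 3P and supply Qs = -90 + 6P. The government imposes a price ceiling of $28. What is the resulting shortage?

Equilibrium price would be P* = 50, so the ceiling at 28 binds.
At P = 28: Qd = 360 − 3(28) = 276, Qs = -90 + 6(28) = 78.
Shortage = 276 − 78 = 198.

Shortage = 198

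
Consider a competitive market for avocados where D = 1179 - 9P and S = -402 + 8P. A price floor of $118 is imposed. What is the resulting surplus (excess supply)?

Equilibrium price would be P* = 93, so the floor at 118 binds.
At P = 118: D = 117, S = 542.
Surplus = 542 − 117 = 425.

Surplus = 425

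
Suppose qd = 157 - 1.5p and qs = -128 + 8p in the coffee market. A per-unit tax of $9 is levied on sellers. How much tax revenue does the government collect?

Tax revenue = 17208/19

Pre-tax equilibrium: p* = 30, q* = 112.
Tax on sellers shifts supply to qs = -128 + 8(p − 9) = -200 + 8p.
157 - 1.5p = -200 + 8p gives buyer price pb = 714/19; sellers receive ps = 714/19 − 9 = 543/19.
New quantity: q = 157 − 1.5(714/19) = 1912/19.
Revenue = 9 × 1912/19 = 17208/19.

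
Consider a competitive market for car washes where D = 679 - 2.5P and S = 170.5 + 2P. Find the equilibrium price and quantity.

Set D = S: 679 - 2.5P = 170.5 + 2P.
508.5 = 4.5P, so P* = 113.
Q* = 679 − 2.5(113) = 396.5.

P* = 113, Q* = 396.5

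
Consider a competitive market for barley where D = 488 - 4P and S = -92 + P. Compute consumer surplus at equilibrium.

Equilibrium: 488 - 4P = -92 + P gives P* = 116, Q* = 24.
Demand choke price (D = 0): P = 122.
CS = ½(122 − 116)(24) = 72.

Consumer surplus = 72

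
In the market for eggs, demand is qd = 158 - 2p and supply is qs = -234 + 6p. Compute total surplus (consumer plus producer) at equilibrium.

Total surplus = 1200

Equilibrium: 158 - 2p = -234 + 6p gives p* = 49, q* = 60.
Demand choke price: p = 79; supply starts at p = 39.
CS = ½(79 − 49)(60) = 900; PS = ½(49 − 39)(60) = 300.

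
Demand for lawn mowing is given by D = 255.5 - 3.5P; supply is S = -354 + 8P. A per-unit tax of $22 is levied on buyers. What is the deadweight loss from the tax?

Pre-tax equilibrium: P* = 53, Q* = 70.
Tax on buyers shifts demand to D = 255.5 − 3.5(P + 22) = 178.5 - 3.5P.
178.5 - 3.5P = -354 + 8P gives seller price Ps = 1065/23; buyers pay Pb = 1065/23 + 22 = 1571/23.
New quantity: Q = 255.5 − 3.5(1571/23) = 378/23.
DWL = ½ × 22 × (70 − 378/23) = 13552/23.

Deadweight loss = 13552/23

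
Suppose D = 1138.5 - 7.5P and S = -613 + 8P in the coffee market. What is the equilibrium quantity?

Q* = 291

Set D = S: 1138.5 - 7.5P = -613 + 8P.
1751.5 = 15.5P, so P* = 113.
Q* = 1138.5 − 7.5(113) = 291.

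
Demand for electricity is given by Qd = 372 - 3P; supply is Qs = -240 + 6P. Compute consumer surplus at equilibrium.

Consumer surplus = 4704

Equilibrium: 372 - 3P = -240 + 6P gives P* = 68, Q* = 168.
Demand choke price (Qd = 0): P = 124.
CS = ½(124 − 68)(168) = 4704.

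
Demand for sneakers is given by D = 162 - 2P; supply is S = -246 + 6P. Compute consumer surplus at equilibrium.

Consumer surplus = 900

Equilibrium: 162 - 2P = -246 + 6P gives P* = 51, Q* = 60.
Demand choke price (D = 0): P = 81.
CS = ½(81 − 51)(60) = 900.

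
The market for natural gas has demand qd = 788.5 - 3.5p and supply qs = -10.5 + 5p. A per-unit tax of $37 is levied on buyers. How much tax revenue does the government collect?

Pre-tax equilibrium: p* = 94, q* = 459.5.
Tax on buyers shifts demand to qd = 788.5 − 3.5(p + 37) = 659 - 3.5p.
659 - 3.5p = -10.5 + 5p gives seller price ps = 1339/17; buyers pay pb = 1339/17 + 37 = 1968/17.
New quantity: q = 788.5 − 3.5(1968/17) = 13033/34.
Revenue = 37 × 13033/34 = 482221/34.

Tax revenue = 482221/34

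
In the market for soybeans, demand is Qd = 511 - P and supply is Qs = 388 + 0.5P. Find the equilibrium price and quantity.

P* = 82, Q* = 429

Set Qd = Qs: 511 - P = 388 + 0.5P.
123 = 1.5P, so P* = 82.
Q* = 511 − 1(82) = 429.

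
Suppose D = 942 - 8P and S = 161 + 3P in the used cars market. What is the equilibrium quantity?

Set D = S: 942 - 8P = 161 + 3P.
781 = 11P, so P* = 71.
Q* = 942 − 8(71) = 374.

Q* = 374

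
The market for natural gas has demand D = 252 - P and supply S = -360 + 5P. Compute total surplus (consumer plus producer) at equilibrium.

Equilibrium: 252 - P = -360 + 5P gives P* = 102, Q* = 150.
Demand choke price: P = 252; supply starts at P = 72.
CS = ½(252 − 102)(150) = 11250; PS = ½(102 − 72)(150) = 2250.

Total surplus = 13500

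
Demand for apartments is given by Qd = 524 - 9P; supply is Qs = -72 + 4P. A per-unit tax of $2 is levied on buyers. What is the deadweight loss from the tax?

Deadweight loss = 72/13

Pre-tax equilibrium: P* = 596/13, Q* = 1448/13.
Tax on buyers shifts demand to Qd = 524 − 9(P + 2) = 506 - 9P.
506 - 9P = -72 + 4P gives seller price Ps = 578/13; buyers pay Pb = 578/13 + 2 = 604/13.
New quantity: Q = 524 − 9(604/13) = 1376/13.
DWL = ½ × 2 × (1448/13 − 1376/13) = 72/13.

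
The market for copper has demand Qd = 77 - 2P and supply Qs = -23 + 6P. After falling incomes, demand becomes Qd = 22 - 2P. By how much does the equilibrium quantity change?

ΔQ = -41.25

Original equilibrium: P* = 12.5, Q* = 52.
New equilibrium: 22 - 2P = -23 + 6P, so 45 = 8P and P' = 5.625; Q' = 22 − 2(5.625) = 10.75.
Change in quantity: 10.75 − 52 = -41.25.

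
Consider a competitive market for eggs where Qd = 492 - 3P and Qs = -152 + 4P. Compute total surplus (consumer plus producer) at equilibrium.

Equilibrium: 492 - 3P = -152 + 4P gives P* = 92, Q* = 216.
Demand choke price: P = 164; supply starts at P = 38.
CS = ½(164 − 92)(216) = 7776; PS = ½(92 − 38)(216) = 5832.

Total surplus = 13608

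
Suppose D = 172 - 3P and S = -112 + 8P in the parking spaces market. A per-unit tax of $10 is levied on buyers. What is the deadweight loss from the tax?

Deadweight loss = 1200/11

Pre-tax equilibrium: P* = 284/11, Q* = 1040/11.
Tax on buyers shifts demand to D = 172 − 3(P + 10) = 142 - 3P.
142 - 3P = -112 + 8P gives seller price Ps = 254/11; buyers pay Pb = 254/11 + 10 = 364/11.
New quantity: Q = 172 − 3(364/11) = 800/11.
DWL = ½ × 10 × (1040/11 − 800/11) = 1200/11.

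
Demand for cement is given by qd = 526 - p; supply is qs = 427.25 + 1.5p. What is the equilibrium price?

Set qd = qs: 526 - p = 427.25 + 1.5p.
98.75 = 2.5p, so p* = 39.5.
q* = 526 − 1(39.5) = 486.5.

p* = 39.5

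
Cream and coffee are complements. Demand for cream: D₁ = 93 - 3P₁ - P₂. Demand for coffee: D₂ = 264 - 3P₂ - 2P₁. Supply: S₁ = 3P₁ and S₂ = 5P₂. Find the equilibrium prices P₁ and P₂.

P₁ = 240/23, P₂ = 699/23

Market 1: 93 - 3P₁ - P₂ = 3P₁ → 6P₁ + P₂ = 93.
Market 2: 8P₂ + 2P₁ = 264.
Eliminating P₂: 8×(1) − 1×(2) gives 46P₁ = 480, so P₁ = 240/23.
Back-substitute into (2): P₂ = (264 − 2×240/23) / 8 = 699/23.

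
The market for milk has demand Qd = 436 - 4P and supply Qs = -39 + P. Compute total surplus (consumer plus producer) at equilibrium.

Total surplus = 1960

Equilibrium: 436 - 4P = -39 + P gives P* = 95, Q* = 56.
Demand choke price: P = 109; supply starts at P = 39.
CS = ½(109 − 95)(56) = 392; PS = ½(95 − 39)(56) = 1568.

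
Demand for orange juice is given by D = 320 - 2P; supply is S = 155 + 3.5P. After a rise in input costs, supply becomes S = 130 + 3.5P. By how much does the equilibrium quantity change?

Original equilibrium: P* = 30, Q* = 260.
New equilibrium: 320 - 2P = 130 + 3.5P, so 190 = 5.5P and P' = 380/11; Q' = 320 − 2(380/11) = 2760/11.
Change in quantity: 2760/11 − 260 = -100/11.

ΔQ = -100/11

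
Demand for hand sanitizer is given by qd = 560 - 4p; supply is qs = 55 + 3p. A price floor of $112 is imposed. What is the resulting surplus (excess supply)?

Surplus = 279

Equilibrium price would be p* = 505/7, so the floor at 112 binds.
At p = 112: qd = 112, qs = 391.
Surplus = 391 − 112 = 279.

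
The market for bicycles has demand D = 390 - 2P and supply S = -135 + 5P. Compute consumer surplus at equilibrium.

Consumer surplus = 14400

Equilibrium: 390 - 2P = -135 + 5P gives P* = 75, Q* = 240.
Demand choke price (D = 0): P = 195.
CS = ½(195 − 75)(240) = 14400.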